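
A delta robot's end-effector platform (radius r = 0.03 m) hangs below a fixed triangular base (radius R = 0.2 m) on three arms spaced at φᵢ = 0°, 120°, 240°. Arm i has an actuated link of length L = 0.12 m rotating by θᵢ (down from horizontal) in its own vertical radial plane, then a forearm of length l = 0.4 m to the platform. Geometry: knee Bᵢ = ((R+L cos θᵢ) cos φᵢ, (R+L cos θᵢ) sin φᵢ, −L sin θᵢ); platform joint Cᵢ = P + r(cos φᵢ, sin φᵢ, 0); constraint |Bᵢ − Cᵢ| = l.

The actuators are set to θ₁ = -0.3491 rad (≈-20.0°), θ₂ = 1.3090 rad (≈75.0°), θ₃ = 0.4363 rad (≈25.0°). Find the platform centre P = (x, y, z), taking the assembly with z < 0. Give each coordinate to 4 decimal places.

(0.1227, -0.0925, -0.3137)

φ1=0.0°: virtual centre (0.2828, 0.0000, 0.0410), radius l
arm 2 at φ=120.0°: e+L cos θ2 = 0.2011;  centre 2 = (-0.1005, 0.1741, -0.1159)
centre 3 = (0.2788·cos240.0°, 0.2788·sin240.0°, -0.0507) = (-0.1394, -0.2414, -0.0507)
subtract pairs → two planes through P
[-0.7666 0.3482 -0.3139]·P = -0.0278;  [-0.8443 -0.4828 -0.1835]·P = -0.0014
det = 0.6641;  x = 0.0209+-0.3244z,  y = -0.0337+0.1872z
into |P−centre ₁|² = l²: 1.1403z² + 0.0752z + -0.0886 = 0;  Δ = 0.4098;  z = -0.3137 or 0.2477 → z<0 root = -0.3137
x = 0.1227, y = -0.0925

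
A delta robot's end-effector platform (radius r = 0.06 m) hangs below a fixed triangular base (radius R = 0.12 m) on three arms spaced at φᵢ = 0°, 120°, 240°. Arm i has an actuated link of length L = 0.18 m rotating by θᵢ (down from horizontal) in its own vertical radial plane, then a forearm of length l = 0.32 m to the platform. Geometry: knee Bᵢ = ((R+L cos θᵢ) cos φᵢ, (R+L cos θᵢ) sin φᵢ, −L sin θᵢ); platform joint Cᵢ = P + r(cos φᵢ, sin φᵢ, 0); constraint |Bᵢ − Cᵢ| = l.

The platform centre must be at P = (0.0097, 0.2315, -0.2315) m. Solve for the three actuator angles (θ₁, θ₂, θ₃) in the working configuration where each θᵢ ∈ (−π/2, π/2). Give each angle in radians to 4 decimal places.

rotate P by −φ1: (0.0097, 0.2315, -0.2315)
  A=0.0503, B=-0.2315, C=(l²−L²−A²−y'²−z²)/(2L)=-0.1103
  √(A²+B²)=0.2369;  θ1 = -1.3568+2.0552 ≈ 0.6983
rotate P by −φ2: (0.1956, -0.1242, -0.2315)
  A=-0.1356, B=-0.2315, C=(l²−L²−A²−y'²−z²)/(2L)=-0.0483
  θ2 = atan2(B,A) + arccos(C/0.2683) = -0.3488
rotate P by −φ3: (-0.2053, -0.1073, -0.2315)
  A=0.2653, B=-0.2315, C=(l²−L²−A²−y'²−z²)/(2L)=-0.1820
  γ=atan2(-0.2315,0.2653)=-0.7174;  ψ=arccos(-0.5168)=2.1140;  θ3=γ+ψ≈1.3966

θ₁ = 0.6983, θ₂ = -0.3488, θ₃ = 1.3966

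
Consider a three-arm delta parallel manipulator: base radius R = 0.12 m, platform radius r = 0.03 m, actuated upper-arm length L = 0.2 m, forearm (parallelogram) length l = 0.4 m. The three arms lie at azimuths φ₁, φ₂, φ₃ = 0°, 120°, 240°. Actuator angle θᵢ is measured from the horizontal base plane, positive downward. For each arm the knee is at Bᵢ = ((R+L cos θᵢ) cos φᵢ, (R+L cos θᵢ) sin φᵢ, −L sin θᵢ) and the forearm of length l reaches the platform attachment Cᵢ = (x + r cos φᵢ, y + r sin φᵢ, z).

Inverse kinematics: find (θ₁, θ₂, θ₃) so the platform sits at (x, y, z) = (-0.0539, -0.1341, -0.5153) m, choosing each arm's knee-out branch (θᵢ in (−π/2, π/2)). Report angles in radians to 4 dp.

θ₁ = 1.3092, θ₂ = 1.3966, θ₃ = 0.6982

arm 1 (φ=0.0°): x'=-0.0539, y'=-0.1341
  e−x'=0.1439;  (l²−L²−(e−x')²−y'²−z²)/2L = -0.4606
  θ1 = atan2(B,A) + arccos(C/0.5350) = 1.3092
φ2=120.0° → target in arm frame (-0.0892, 0.1137)
  e−x'=0.1792;  (l²−L²−(e−x')²−y'²−z²)/2L = -0.4764
  θ2 = atan2(B,A) + arccos(C/0.5456) = 1.3966
φ3=240.0° → target in arm frame (0.1431, 0.0204)
  A=-0.0531, B=-0.5153, C=(l²−L²−A²−y'²−z²)/(2L)=-0.3719
  θ3 = atan2(B,A) + arccos(C/0.5180) = 0.6982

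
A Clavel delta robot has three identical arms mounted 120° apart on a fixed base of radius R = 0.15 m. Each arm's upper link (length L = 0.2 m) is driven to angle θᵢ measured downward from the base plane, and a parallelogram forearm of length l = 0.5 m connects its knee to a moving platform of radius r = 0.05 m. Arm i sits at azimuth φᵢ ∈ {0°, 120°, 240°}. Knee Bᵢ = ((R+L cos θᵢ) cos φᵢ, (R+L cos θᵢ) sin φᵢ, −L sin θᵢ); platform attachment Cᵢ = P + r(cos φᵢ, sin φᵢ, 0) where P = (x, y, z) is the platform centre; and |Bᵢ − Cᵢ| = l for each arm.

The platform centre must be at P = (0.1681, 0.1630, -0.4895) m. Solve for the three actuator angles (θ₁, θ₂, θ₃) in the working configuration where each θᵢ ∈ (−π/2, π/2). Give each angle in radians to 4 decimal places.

θ₁ = 0.1745, θ₂ = 0.5234, θ₃ = 1.2216

rotate P by −φ1: (0.1681, 0.1630, -0.4895)
  A=-0.0681, B=-0.4895, C=(l²−L²−A²−y'²−z²)/(2L)=-0.1520
  γ=atan2(-0.4895,-0.0681)=-1.7090;  ψ=arccos(-0.3076)=1.8835;  θ1=γ+ψ≈0.1745
φ2=120.0° → target in arm frame (0.0571, -0.2271)
  e−x'=0.0429;  (l²−L²−(e−x')²−y'²−z²)/2L = -0.2075
  γ=atan2(-0.4895,0.0429)=-1.4834;  ψ=arccos(-0.4224)=2.0068;  θ2=γ+ψ≈0.5234
rotate P by −φ3: (-0.2252, 0.0641, -0.4895)
  A=0.3252, B=-0.4895, C=(l²−L²−A²−y'²−z²)/(2L)=-0.3487
  γ=atan2(-0.4895,0.3252)=-0.9844;  ψ=arccos(-0.5933)=2.2060;  θ3=γ+ψ≈1.2216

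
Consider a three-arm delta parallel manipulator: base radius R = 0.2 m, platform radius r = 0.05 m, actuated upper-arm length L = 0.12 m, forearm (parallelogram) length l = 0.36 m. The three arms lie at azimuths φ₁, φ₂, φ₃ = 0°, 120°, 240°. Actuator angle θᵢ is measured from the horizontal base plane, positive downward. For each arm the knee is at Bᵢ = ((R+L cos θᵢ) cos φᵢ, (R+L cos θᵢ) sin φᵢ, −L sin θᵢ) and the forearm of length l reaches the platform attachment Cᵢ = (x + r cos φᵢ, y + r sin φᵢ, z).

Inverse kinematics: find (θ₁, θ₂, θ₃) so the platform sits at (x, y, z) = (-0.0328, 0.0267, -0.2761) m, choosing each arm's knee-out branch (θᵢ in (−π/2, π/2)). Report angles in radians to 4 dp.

θ₁ = 0.5239, θ₂ = -0.0003, θ₃ = 0.3493

rotate P by −φ1: (-0.0328, 0.0267, -0.2761)
  A=0.1828, B=-0.2761, C=(l²−L²−A²−y'²−z²)/(2L)=0.0202
  γ=atan2(-0.2761,0.1828)=-0.9860;  ψ=arccos(0.0609)=1.5099;  θ1=γ+ψ≈0.5239
rotate P by −φ2: (0.0395, 0.0151, -0.2761)
  e−x'=0.1105;  (l²−L²−(e−x')²−y'²−z²)/2L = 0.1106
  θ2 = atan2(B,A) + arccos(C/0.2974) = -0.0003
arm 3 (φ=240.0°): x'=-0.0067, y'=-0.0418
  A=0.1567, B=-0.2761, C=(l²−L²−A²−y'²−z²)/(2L)=0.0528
  θ3 = atan2(B,A) + arccos(C/0.3175) = 0.3493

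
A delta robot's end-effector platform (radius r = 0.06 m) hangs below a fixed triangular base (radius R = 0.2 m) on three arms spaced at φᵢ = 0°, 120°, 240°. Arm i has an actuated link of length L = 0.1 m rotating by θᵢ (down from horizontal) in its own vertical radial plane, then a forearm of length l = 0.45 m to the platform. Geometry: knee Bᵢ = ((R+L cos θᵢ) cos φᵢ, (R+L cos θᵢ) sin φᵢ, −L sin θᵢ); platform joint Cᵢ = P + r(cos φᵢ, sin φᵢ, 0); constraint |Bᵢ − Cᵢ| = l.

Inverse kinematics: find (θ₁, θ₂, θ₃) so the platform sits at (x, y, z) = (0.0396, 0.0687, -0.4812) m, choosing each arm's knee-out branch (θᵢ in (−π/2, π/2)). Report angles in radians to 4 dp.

arm 1 (φ=0.0°): x'=0.0396, y'=0.0687
  e−x'=0.1004;  (l²−L²−(e−x')²−y'²−z²)/2L = -0.2693
  γ=atan2(-0.4812,0.1004)=-1.3651;  ψ=arccos(-0.5478)=2.1505;  θ1=γ+ψ≈0.7854
arm 2 (φ=120.0°): x'=0.0397, y'=-0.0686
  A=0.1003, B=-0.4812, C=(l²−L²−A²−y'²−z²)/(2L)=-0.2691
  √(A²+B²)=0.4915;  θ2 = -1.3653+2.1502 ≈ 0.7849
arm 3 (φ=240.0°): x'=-0.0793, y'=-0.0001
  A cos θ + B sin θ = C:  0.2193·cos θ + -0.4812·sin θ = -0.4357
  γ=atan2(-0.4812,0.2193)=-1.1432;  ψ=arccos(-0.8240)=2.5392;  θ3=γ+ψ≈1.3960

θ₁ = 0.7854, θ₂ = 0.7849, θ₃ = 1.3960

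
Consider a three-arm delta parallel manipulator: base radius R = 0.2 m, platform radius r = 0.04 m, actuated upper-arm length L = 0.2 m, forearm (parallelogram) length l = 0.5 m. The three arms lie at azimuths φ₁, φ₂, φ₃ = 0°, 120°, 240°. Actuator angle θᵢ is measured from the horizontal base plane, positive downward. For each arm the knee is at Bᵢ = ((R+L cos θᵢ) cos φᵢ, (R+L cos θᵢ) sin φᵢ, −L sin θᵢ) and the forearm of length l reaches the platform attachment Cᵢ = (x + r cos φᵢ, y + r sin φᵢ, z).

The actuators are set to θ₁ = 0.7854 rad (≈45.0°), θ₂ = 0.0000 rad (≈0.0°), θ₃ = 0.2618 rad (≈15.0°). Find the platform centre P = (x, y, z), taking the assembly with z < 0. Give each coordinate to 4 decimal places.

arm 1 at φ=0.0°: e+L cos θ1 = 0.3014;  O1 = (0.3014, 0.0000, -0.1414)
O2 = (0.3600·cos120.0°, 0.3600·sin120.0°, 0.0000) = (-0.1800, 0.3118, 0.0000)
arm 3 at φ=240.0°: e+L cos θ3 = 0.3532;  O3 = (-0.1766, -0.3059, -0.0518)
eliminate P² terms by subtracting sphere 1 from 2 and 3
linear system: -0.9628x+0.6235y = 0.0187−0.2828z; -0.9560x+-0.6117y = 0.0166−0.1793z
Cramer: x(z) = -0.0184+0.2403z;  y(z) = 0.0017-0.0825z
quadratic in z: (1.0646)z²+(0.1288)z+(-0.1277)=0, √Δ=0.7486 → z ∈ {-0.4121, 0.2911}; z = -0.4121 (taking z<0)
x = -0.1174, y = 0.0357

(-0.1174, 0.0357, -0.4121)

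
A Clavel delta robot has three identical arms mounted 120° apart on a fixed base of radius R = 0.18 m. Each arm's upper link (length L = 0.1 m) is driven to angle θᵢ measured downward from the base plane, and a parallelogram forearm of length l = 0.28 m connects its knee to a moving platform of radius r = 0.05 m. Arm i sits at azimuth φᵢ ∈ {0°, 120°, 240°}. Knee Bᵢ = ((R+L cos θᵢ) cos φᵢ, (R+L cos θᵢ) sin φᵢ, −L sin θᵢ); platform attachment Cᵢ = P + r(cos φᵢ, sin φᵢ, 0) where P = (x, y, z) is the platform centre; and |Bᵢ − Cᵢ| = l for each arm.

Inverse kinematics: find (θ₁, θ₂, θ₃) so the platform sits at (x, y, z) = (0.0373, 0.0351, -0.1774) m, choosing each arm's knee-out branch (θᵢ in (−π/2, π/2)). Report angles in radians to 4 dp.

rotate P by −φ1: (0.0373, 0.0351, -0.1774)
  A=0.0927, B=-0.1774, C=(l²−L²−A²−y'²−z²)/(2L)=0.1355
  θ1 = atan2(B,A) + arccos(C/0.2002) = -0.2622
φ2=120.0° → target in arm frame (0.0117, -0.0499)
  e−x'=0.1183;  (l²−L²−(e−x')²−y'²−z²)/2L = 0.1023
  γ=atan2(-0.1774,0.1183)=-0.9828;  ψ=arccos(0.4798)=1.0703;  θ2=γ+ψ≈0.0875
arm 3 (φ=240.0°): x'=-0.0490, y'=0.0148
  A=0.1790, B=-0.1774, C=(l²−L²−A²−y'²−z²)/(2L)=0.0233
  θ3 = atan2(B,A) + arccos(C/0.2520) = 0.6976

θ₁ = -0.2622, θ₂ = 0.0875, θ₃ = 0.6976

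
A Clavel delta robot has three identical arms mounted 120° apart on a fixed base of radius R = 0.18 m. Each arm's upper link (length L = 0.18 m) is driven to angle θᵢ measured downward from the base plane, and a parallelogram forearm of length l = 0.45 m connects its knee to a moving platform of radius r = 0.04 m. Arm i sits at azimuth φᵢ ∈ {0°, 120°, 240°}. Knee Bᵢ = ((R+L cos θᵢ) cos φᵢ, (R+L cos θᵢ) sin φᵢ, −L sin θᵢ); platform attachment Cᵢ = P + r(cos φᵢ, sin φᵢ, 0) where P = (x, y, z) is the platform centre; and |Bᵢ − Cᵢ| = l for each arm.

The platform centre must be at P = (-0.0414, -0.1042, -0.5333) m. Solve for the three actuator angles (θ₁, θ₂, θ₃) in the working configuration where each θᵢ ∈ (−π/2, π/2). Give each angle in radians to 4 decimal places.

φ1=0.0° → target in arm frame (-0.0414, -0.1042)
  A=0.1814, B=-0.5333, C=(l²−L²−A²−y'²−z²)/(2L)=-0.4391
  √(A²+B²)=0.5633;  θ1 = -1.2429+2.4646 ≈ 1.2217
φ2=120.0° → target in arm frame (-0.0695, 0.0880)
  A cos θ + B sin θ = C:  0.2095·cos θ + -0.5333·sin θ = -0.4610
  γ=atan2(-0.5333,0.2095)=-1.1964;  ψ=arccos(-0.8045)=2.5057;  θ2=γ+ψ≈1.3092
rotate P by −φ3: (0.1109, 0.0162, -0.5333)
  e−x'=0.0291;  (l²−L²−(e−x')²−y'²−z²)/2L = -0.3206
  √(A²+B²)=0.5341;  θ3 = -1.5164+2.2146 ≈ 0.6983

θ₁ = 1.2217, θ₂ = 1.3092, θ₃ = 0.6983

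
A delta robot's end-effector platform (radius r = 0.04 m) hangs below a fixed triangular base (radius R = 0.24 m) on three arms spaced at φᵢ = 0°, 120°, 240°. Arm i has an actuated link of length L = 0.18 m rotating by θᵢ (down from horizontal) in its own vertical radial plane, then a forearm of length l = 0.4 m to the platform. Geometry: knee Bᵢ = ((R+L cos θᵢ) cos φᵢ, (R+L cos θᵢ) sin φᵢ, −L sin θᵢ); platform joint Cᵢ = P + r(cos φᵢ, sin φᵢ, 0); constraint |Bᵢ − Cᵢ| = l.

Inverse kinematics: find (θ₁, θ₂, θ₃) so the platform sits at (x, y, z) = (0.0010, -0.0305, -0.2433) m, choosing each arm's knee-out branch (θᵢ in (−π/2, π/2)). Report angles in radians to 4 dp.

rotate P by −φ1: (0.0010, -0.0305, -0.2433)
  e−x'=0.1990;  (l²−L²−(e−x')²−y'²−z²)/2L = 0.0774
  θ1 = atan2(B,A) + arccos(C/0.3143) = 0.4367
φ2=120.0° → target in arm frame (-0.0269, 0.0144)
  A cos θ + B sin θ = C:  0.2269·cos θ + -0.2433·sin θ = 0.0464
  θ2 = atan2(B,A) + arccos(C/0.3327) = 0.6106
φ3=240.0° → target in arm frame (0.0259, 0.0161)
  A=0.1741, B=-0.2433, C=(l²−L²−A²−y'²−z²)/(2L)=0.1051
  √(A²+B²)=0.2992;  θ3 = -0.9497+1.2118 ≈ 0.2621

θ₁ = 0.4367, θ₂ = 0.6106, θ₃ = 0.2621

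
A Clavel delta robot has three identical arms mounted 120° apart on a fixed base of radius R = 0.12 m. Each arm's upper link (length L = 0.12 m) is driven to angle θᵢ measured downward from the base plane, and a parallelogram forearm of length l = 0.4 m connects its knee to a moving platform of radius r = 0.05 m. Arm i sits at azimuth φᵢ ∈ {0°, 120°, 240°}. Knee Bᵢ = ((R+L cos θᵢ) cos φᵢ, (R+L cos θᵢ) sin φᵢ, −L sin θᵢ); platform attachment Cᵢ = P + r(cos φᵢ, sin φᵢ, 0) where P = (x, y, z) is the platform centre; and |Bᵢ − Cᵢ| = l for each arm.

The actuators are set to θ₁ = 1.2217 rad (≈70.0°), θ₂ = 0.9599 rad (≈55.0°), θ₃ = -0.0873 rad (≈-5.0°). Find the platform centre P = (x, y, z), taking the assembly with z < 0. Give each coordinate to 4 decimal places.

(-0.1403, -0.1478, -0.3866)

centre 1 = (0.1110·cos0.0°, 0.1110·sin0.0°, -0.1128) = (0.1110, 0.0000, -0.1128)
centre 2 = (0.1388·cos120.0°, 0.1388·sin120.0°, -0.0983) = (-0.0694, 0.1202, -0.0983)
arm 3 at φ=240.0°: (R−r)+L cos θ3 = 0.1895;  centre 3 = (-0.0948, -0.1641, 0.0105)
subtract pairs → two planes through P
linear system: -0.3609x+0.2405y = 0.0039−0.0289z; -0.4116x+-0.3283y = 0.0110−0.2464z
det = 0.2175;  x = -0.0180+0.3162z,  y = -0.0109+0.3542z
into |P−centre ₁|² = l²: 1.2255z² + 0.1362z + -0.1305 = 0;  Δ = 0.6583;  z = -0.3866 or 0.2755 → z<0 root = -0.3866
x = -0.1403, y = -0.1478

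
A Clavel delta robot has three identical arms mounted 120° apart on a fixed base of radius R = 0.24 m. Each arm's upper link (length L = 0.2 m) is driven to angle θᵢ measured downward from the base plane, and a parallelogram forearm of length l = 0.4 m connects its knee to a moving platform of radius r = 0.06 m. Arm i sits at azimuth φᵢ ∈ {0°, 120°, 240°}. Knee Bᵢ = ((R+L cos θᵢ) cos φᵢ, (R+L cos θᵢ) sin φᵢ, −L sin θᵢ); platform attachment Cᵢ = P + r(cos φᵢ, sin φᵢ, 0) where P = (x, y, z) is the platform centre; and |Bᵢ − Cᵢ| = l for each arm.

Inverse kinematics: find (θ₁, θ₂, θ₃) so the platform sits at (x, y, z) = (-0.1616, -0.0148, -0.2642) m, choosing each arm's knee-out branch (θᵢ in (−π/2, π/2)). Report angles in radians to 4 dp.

θ₁ = 1.3090, θ₂ = 0.2617, θ₃ = 0.0877

rotate P by −φ1: (-0.1616, -0.0148, -0.2642)
  e−x'=0.3416;  (l²−L²−(e−x')²−y'²−z²)/2L = -0.1668
  θ1 = atan2(B,A) + arccos(C/0.4318) = 1.3090
rotate P by −φ2: (0.0680, 0.1473, -0.2642)
  A cos θ + B sin θ = C:  0.1120·cos θ + -0.2642·sin θ = 0.0398
  √(A²+B²)=0.2870;  θ2 = -1.1698+1.4315 ≈ 0.2617
φ3=240.0° → target in arm frame (0.0936, -0.1325)
  e−x'=0.0864;  (l²−L²−(e−x')²−y'²−z²)/2L = 0.0629
  γ=atan2(-0.2642,0.0864)=-1.2548;  ψ=arccos(0.2264)=1.3425;  θ3=γ+ψ≈0.0877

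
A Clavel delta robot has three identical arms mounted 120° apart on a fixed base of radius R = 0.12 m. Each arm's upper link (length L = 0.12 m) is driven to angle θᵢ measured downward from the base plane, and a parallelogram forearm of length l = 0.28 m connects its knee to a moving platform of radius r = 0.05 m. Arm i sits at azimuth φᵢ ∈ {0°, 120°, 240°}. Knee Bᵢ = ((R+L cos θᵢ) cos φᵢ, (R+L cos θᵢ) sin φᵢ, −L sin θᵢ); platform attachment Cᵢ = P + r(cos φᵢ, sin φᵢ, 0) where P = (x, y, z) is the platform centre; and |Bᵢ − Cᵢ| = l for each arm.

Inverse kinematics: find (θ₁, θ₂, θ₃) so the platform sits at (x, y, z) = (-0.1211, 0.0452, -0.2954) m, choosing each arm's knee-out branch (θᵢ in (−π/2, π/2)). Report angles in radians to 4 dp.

arm 1 (φ=0.0°): x'=-0.1211, y'=0.0452
  A=0.1911, B=-0.2954, C=(l²−L²−A²−y'²−z²)/(2L)=-0.2576
  γ=atan2(-0.2954,0.1911)=-0.9966;  ψ=arccos(-0.7322)=2.3923;  θ1=γ+ψ≈1.3957
φ2=120.0° → target in arm frame (0.0997, 0.0823)
  e−x'=-0.0297;  (l²−L²−(e−x')²−y'²−z²)/2L = -0.1288
  γ=atan2(-0.2954,-0.0297)=-1.6710;  ψ=arccos(-0.4338)=2.0195;  θ2=γ+ψ≈0.3486
φ3=240.0° → target in arm frame (0.0214, -0.1275)
  e−x'=0.0486;  (l²−L²−(e−x')²−y'²−z²)/2L = -0.1745
  √(A²+B²)=0.2994;  θ3 = -1.4078+2.1930 ≈ 0.7852

θ₁ = 1.3957, θ₂ = 0.3486, θ₃ = 0.7852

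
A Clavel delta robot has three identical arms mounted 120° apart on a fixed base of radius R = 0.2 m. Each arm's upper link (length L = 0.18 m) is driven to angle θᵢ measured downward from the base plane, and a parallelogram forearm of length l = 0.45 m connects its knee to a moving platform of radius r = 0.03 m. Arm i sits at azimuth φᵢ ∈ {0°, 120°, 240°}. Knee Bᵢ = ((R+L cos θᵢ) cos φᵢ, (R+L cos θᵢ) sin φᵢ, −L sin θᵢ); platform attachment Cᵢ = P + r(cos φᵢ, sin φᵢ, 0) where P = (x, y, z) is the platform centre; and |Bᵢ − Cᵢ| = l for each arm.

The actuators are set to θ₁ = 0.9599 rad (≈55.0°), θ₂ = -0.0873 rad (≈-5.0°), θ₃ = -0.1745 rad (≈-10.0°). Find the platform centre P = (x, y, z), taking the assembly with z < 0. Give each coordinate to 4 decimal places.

(-0.1466, -0.0076, -0.3091)

φ1=0.0°: virtual centre (0.2732, 0.0000, -0.1474), radius l
arm 2 at φ=120.0°: e+L cos θ2 = 0.3493;  centre 2 = (-0.1747, 0.3025, 0.0157)
φ3=240.0°: virtual centre (-0.1736, -0.3007, 0.0313), radius l
|centre ₂|²−|centre ₁|² = 0.0259;  |centre ₃|²−|centre ₁|² = 0.0252
linear system: -0.8958x+0.6050y = 0.0259−0.3263z; -0.8938x+-0.6015y = 0.0252−0.3574z
Cramer: x(z) = -0.0285+0.3821z;  y(z) = 0.0005+0.0264z
sphere 1 gives Az²+Bz+C=0 with A=1.1467, B=0.0643, C=-0.0897;  B²−4AC=0.4156;  roots -0.3091, 0.2530;  negative root z = -0.3091
x = -0.1466, y = -0.0076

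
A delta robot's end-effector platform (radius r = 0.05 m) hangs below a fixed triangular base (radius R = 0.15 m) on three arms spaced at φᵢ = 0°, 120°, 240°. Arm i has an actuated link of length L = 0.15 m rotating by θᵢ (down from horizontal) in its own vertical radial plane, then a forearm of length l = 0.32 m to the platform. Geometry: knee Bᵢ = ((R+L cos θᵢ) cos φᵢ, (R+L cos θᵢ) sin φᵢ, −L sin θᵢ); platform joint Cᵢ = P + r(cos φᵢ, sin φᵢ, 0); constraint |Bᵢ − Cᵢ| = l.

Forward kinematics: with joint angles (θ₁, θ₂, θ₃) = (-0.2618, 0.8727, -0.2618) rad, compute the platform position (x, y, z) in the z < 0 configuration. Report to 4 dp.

φ1=0.0°: virtual centre (0.2449, 0.0000, 0.0388), radius l
arm 2 at φ=120.0°: e+L cos θ2 = 0.1964;  O2 = (-0.0982, 0.1701, -0.1149)
arm 3 at φ=240.0°: e+L cos θ3 = 0.2449;  O3 = (-0.1224, -0.2121, 0.0388)
eliminate P² terms by subtracting sphere 1 from 2 and 3
[-0.6862 0.3402 -0.3075]·P = -0.0097;  [-0.7347 -0.4242 0.0000]·P = 0.0000
det = 0.5410;  x = 0.0076+-0.2411z,  y = -0.0132+0.4175z
quadratic in z: (1.2325)z²+(0.0258)z+(-0.0444)=0, √Δ=0.4686 → z ∈ {-0.2006, 0.1797}; z = -0.2006 (taking z<0)
x = 0.0560, y = -0.0969

(0.0560, -0.0969, -0.2006)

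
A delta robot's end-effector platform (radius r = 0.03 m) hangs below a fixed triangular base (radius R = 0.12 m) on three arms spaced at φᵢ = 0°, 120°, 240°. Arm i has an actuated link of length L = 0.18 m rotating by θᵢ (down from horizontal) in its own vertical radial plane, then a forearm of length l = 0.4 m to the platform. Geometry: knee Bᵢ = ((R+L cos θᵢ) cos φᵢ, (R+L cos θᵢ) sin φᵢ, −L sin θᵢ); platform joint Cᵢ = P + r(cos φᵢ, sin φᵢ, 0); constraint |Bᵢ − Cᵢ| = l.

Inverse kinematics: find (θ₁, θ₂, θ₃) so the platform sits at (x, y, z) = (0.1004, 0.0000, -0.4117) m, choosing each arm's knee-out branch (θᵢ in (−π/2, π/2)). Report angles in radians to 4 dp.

arm 1 (φ=0.0°): x'=0.1004, y'=0.0000
  A cos θ + B sin θ = C:  -0.0104·cos θ + -0.4117·sin θ = -0.1167
  γ=atan2(-0.4117,-0.0104)=-1.5961;  ψ=arccos(-0.2833)=1.8581;  θ1=γ+ψ≈0.2620
φ2=120.0° → target in arm frame (-0.0502, -0.0869)
  A=0.1402, B=-0.4117, C=(l²−L²−A²−y'²−z²)/(2L)=-0.1920
  θ2 = atan2(B,A) + arccos(C/0.4349) = 0.7854
arm 3 (φ=240.0°): x'=-0.0502, y'=0.0869
  A cos θ + B sin θ = C:  0.1402·cos θ + -0.4117·sin θ = -0.1920
  γ=atan2(-0.4117,0.1402)=-1.2426;  ψ=arccos(-0.4414)=2.0280;  θ3=γ+ψ≈0.7854

θ₁ = 0.2620, θ₂ = 0.7854, θ₃ = 0.7854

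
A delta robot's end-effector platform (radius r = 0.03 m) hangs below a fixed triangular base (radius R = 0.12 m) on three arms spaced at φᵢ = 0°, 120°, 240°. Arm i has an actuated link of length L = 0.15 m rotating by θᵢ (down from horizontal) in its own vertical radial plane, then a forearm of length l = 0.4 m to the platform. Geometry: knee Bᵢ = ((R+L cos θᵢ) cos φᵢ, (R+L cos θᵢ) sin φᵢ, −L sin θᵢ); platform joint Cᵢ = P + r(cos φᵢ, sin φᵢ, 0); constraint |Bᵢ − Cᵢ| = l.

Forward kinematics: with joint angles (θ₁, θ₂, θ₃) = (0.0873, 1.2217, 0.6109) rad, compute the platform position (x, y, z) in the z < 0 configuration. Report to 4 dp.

(0.1457, -0.1072, -0.3869)

arm 1 at φ=0.0°: (R−r)+L cos θ1 = 0.2394;  centre 1 = (0.2394, 0.0000, -0.0131)
arm 2 at φ=120.0°: (R−r)+L cos θ2 = 0.1413;  centre 2 = (-0.0707, 0.1224, -0.1410)
arm 3 at φ=240.0°: (R−r)+L cos θ3 = 0.2129;  centre 3 = (-0.1064, -0.1844, -0.0860)
subtract pairs → two planes through P
plane₁₂: -0.6202x+0.2448y+-0.2557z = -0.0177
det = 0.3980;  x = 0.0193+-0.3267z,  y = -0.0232+0.2171z
sphere 1 gives Az²+Bz+C=0 with A=1.1539, B=0.1599, C=-0.1108;  B²−4AC=0.5371;  roots -0.3869, 0.2483;  negative root z = -0.3869
x = 0.1457, y = -0.1072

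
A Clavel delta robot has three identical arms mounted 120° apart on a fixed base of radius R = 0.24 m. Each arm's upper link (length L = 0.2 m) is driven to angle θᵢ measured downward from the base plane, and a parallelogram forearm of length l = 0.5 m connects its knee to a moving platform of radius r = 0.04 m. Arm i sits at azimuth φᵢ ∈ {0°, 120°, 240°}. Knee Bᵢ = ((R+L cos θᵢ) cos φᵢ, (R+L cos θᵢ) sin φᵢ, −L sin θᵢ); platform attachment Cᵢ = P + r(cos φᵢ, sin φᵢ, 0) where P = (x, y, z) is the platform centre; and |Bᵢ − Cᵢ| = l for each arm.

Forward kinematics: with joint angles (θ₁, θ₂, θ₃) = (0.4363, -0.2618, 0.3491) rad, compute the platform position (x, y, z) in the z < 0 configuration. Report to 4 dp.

S1 = (0.3813·cos0.0°, 0.3813·sin0.0°, -0.0845) = (0.3813, 0.0000, -0.0845)
S2 = (0.3932·cos120.0°, 0.3932·sin120.0°, 0.0518) = (-0.1966, 0.3405, 0.0518)
S3 = (0.3879·cos240.0°, 0.3879·sin240.0°, -0.0684) = (-0.1940, -0.3360, -0.0684)
|S₂|²−|S₁|² = 0.0048;  |S₃|²−|S₁|² = 0.0027
[-1.1557 0.6810 0.2726]·P = 0.0048;  [-1.1505 -0.6719 0.0322]·P = 0.0027
det = 1.5600;  x = -0.0032+0.1315z,  y = 0.0015+-0.1771z
quadratic in z: (1.0487)z²+(0.0674)z+(-0.0950)=0, √Δ=0.6349 → z ∈ {-0.3349, 0.2706}; z = -0.3349 (taking z<0)
x = -0.0472, y = 0.0609

(-0.0472, 0.0609, -0.3349)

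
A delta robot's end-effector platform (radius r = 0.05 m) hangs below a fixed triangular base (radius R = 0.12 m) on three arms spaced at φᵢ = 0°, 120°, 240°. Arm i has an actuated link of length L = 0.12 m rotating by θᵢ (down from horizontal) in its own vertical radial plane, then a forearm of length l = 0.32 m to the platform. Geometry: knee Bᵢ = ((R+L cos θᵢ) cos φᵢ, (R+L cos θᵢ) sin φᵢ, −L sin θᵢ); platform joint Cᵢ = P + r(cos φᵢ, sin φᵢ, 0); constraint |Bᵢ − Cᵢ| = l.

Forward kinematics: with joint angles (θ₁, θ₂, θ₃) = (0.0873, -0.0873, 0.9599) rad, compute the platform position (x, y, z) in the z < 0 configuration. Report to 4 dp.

(0.0498, 0.1208, -0.2717)

O1 = (0.1895·cos0.0°, 0.1895·sin0.0°, -0.0105) = (0.1895, 0.0000, -0.0105)
arm 2 at φ=120.0°: (R−r)+L cos θ2 = 0.1895;  O2 = (-0.0948, 0.1641, 0.0105)
φ3=240.0°: virtual centre (-0.0694, -0.1202, -0.0983), radius l
eliminate P² terms by subtracting sphere 1 from 2 and 3
linear system: -0.5686x+0.3283y = 0.0000−0.0419z; -0.5179x+-0.2405y = -0.0071−-0.1757z
det = 0.3068;  x = 0.0076+-0.1552z,  y = 0.0132+-0.3963z
quadratic in z: (1.1811)z²+(0.0670)z+(-0.0690)=0, √Δ=0.5749 → z ∈ {-0.2717, 0.2150}; z = -0.2717 (taking z<0)
x = 0.0498, y = 0.1208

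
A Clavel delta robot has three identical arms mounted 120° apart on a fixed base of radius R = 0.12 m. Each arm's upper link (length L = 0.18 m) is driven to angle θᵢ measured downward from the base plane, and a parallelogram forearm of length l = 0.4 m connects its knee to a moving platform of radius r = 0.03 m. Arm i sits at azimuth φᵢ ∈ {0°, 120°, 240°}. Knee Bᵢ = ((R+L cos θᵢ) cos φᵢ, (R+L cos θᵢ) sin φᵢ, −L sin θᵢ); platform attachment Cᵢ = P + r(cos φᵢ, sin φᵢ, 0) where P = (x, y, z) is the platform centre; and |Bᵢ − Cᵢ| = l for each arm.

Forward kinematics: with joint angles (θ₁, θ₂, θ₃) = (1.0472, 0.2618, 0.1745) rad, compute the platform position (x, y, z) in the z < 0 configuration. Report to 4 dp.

(-0.1609, -0.0122, -0.3647)

O1 = (0.1800·cos0.0°, 0.1800·sin0.0°, -0.1559) = (0.1800, 0.0000, -0.1559)
O2 = (0.2639·cos120.0°, 0.2639·sin120.0°, -0.0466) = (-0.1319, 0.2285, -0.0466)
arm 3 at φ=240.0°: e+L cos θ3 = 0.2673;  O3 = (-0.1336, -0.2315, -0.0313)
subtract pairs → two planes through P
linear system: -0.6239x+0.4570y = 0.0151−0.2186z; -0.6273x+-0.4629y = 0.0157−0.2493z
Cramer: x(z) = -0.0246+0.3738z;  y(z) = -0.0006+0.0320z
quadratic in z: (1.1407)z²+(0.1588)z+(-0.0938)=0, √Δ=0.6733 → z ∈ {-0.3647, 0.2255}; z = -0.3647 (taking z<0)
x = -0.1609, y = -0.0122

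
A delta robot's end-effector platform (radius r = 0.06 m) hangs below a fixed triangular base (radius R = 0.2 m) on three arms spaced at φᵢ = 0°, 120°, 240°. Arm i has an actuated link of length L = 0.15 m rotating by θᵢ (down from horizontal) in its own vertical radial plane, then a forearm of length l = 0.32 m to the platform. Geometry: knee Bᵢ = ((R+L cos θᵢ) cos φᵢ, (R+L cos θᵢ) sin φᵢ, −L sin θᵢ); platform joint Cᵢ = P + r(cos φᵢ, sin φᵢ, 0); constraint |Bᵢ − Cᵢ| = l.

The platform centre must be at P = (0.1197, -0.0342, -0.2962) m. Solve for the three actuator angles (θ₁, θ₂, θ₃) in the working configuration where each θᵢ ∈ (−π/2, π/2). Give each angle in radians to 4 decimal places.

φ1=0.0° → target in arm frame (0.1197, -0.0342)
  e−x'=0.0203;  (l²−L²−(e−x')²−y'²−z²)/2L = -0.0314
  √(A²+B²)=0.2969;  θ1 = -1.5024+1.6767 ≈ 0.1743
arm 2 (φ=120.0°): x'=-0.0895, y'=-0.0866
  A=0.2295, B=-0.2962, C=(l²−L²−A²−y'²−z²)/(2L)=-0.2266
  √(A²+B²)=0.3747;  θ2 = -0.9117+2.2203 ≈ 1.3086
rotate P by −φ3: (-0.0302, 0.1208, -0.2962)
  A cos θ + B sin θ = C:  0.1702·cos θ + -0.2962·sin θ = -0.1713
  γ=atan2(-0.2962,0.1702)=-1.0492;  ψ=arccos(-0.5015)=2.0961;  θ3=γ+ψ≈1.0469

θ₁ = 0.1743, θ₂ = 1.3086, θ₃ = 1.0469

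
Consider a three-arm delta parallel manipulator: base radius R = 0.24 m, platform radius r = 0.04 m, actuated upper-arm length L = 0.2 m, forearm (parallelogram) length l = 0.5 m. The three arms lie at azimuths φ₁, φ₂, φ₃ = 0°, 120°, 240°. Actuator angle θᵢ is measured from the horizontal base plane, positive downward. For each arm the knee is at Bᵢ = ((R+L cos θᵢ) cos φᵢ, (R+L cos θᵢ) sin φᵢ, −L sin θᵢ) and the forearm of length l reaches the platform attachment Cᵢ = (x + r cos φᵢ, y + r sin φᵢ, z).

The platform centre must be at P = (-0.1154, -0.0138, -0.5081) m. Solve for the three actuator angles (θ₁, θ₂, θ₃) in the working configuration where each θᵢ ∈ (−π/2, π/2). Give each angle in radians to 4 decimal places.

θ₁ = 1.2217, θ₂ = 0.6981, θ₃ = 0.6106

φ1=0.0° → target in arm frame (-0.1154, -0.0138)
  A=0.3154, B=-0.5081, C=(l²−L²−A²−y'²−z²)/(2L)=-0.3696
  γ=atan2(-0.5081,0.3154)=-1.0153;  ψ=arccos(-0.6180)=2.2370;  θ1=γ+ψ≈1.2217
rotate P by −φ2: (0.0457, 0.1068, -0.5081)
  A cos θ + B sin θ = C:  0.1543·cos θ + -0.5081·sin θ = -0.2084
  θ2 = atan2(B,A) + arccos(C/0.5310) = 0.6981
φ3=240.0° → target in arm frame (0.0697, -0.0930)
  A=0.1303, B=-0.5081, C=(l²−L²−A²−y'²−z²)/(2L)=-0.1845
  θ3 = atan2(B,A) + arccos(C/0.5246) = 0.6106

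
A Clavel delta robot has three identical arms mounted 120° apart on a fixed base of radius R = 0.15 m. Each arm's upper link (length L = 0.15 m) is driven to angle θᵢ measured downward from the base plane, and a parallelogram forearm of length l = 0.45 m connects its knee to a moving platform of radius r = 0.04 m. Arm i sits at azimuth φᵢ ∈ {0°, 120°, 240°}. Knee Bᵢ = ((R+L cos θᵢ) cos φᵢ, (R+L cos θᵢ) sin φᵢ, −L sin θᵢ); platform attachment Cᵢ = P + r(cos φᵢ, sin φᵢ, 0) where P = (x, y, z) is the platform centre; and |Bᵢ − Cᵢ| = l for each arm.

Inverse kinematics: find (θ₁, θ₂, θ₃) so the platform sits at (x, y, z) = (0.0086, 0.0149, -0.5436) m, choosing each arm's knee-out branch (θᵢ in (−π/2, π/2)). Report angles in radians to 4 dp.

θ₁ = 1.0470, θ₂ = 1.0470, θ₃ = 1.1345

arm 1 (φ=0.0°): x'=0.0086, y'=0.0149
  A cos θ + B sin θ = C:  0.1014·cos θ + -0.5436·sin θ = -0.4200
  θ1 = atan2(B,A) + arccos(C/0.5530) = 1.0470
rotate P by −φ2: (0.0086, -0.0149, -0.5436)
  A cos θ + B sin θ = C:  0.1014·cos θ + -0.5436·sin θ = -0.4200
  θ2 = atan2(B,A) + arccos(C/0.5530) = 1.0470
rotate P by −φ3: (-0.0172, 0.0000, -0.5436)
  A cos θ + B sin θ = C:  0.1272·cos θ + -0.5436·sin θ = -0.4389
  γ=atan2(-0.5436,0.1272)=-1.3409;  ψ=arccos(-0.7862)=2.4755;  θ3=γ+ψ≈1.1345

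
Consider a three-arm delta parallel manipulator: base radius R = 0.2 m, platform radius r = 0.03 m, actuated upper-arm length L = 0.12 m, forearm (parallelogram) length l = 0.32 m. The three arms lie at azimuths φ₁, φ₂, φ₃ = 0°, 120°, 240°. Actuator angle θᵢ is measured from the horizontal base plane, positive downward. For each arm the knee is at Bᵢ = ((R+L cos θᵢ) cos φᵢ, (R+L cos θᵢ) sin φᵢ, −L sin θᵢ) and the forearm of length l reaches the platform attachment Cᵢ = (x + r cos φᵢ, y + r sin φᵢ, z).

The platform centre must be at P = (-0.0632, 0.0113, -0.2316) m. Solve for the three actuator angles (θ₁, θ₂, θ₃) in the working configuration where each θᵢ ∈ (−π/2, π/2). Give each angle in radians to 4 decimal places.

θ₁ = 1.0471, θ₂ = 0.2621, θ₃ = 0.4361

φ1=0.0° → target in arm frame (-0.0632, 0.0113)
  A cos θ + B sin θ = C:  0.2332·cos θ + -0.2316·sin θ = -0.0840
  γ=atan2(-0.2316,0.2332)=-0.7820;  ψ=arccos(-0.2554)=1.8291;  θ1=γ+ψ≈1.0471
φ2=120.0° → target in arm frame (0.0414, 0.0491)
  e−x'=0.1286;  (l²−L²−(e−x')²−y'²−z²)/2L = 0.0642
  γ=atan2(-0.2316,0.1286)=-1.0639;  ψ=arccos(0.2424)=1.3260;  θ2=γ+ψ≈0.2621
φ3=240.0° → target in arm frame (0.0218, -0.0604)
  A cos θ + B sin θ = C:  0.1482·cos θ + -0.2316·sin θ = 0.0365
  √(A²+B²)=0.2750;  θ3 = -1.0016+1.4377 ≈ 0.4361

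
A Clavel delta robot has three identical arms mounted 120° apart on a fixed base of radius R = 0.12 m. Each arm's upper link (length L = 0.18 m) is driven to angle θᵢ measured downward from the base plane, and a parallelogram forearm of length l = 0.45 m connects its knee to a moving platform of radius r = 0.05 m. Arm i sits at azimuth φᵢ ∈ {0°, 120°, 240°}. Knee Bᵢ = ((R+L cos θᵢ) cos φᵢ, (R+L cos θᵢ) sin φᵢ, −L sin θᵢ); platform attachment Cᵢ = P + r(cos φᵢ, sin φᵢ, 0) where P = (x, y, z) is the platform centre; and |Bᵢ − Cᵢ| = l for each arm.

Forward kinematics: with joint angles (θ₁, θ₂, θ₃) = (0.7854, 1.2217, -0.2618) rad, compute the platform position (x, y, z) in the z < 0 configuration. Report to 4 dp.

arm 1 at φ=0.0°: ρ1 = 0.1973;  O1 = (0.1973, 0.0000, -0.1273)
O2 = (0.1316·cos120.0°, 0.1316·sin120.0°, -0.1691) = (-0.0658, 0.1139, -0.1691)
O3 = (0.2439·cos240.0°, 0.2439·sin240.0°, 0.0466) = (-0.1219, -0.2112, 0.0466)
|O₂|²−|O₁|² = -0.0092;  |O₃|²−|O₁|² = 0.0065
linear system: -0.5261x+0.2279y = -0.0092−-0.0837z; -0.6384x+-0.4224y = 0.0065−0.3477z
Cramer: x(z) = 0.0065+0.1193z;  y(z) = -0.0253+0.6429z
quadratic in z: (1.4276)z²+(0.1765)z+(-0.1493)=0, √Δ=0.9400 → z ∈ {-0.3910, 0.2674}; z = -0.3910 (taking z<0)
x = -0.0401, y = -0.2767

(-0.0401, -0.2767, -0.3910)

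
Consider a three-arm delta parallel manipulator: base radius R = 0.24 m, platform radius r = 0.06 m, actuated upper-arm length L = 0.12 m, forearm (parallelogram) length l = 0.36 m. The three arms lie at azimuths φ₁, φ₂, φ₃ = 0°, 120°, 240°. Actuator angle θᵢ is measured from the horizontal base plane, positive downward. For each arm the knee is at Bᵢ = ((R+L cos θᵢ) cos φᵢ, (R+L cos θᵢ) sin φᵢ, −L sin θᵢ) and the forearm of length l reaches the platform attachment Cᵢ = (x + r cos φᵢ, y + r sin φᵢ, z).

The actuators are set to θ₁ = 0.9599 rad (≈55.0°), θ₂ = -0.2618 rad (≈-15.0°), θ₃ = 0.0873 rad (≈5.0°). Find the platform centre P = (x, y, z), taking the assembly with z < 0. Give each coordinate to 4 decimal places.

arm 1 at φ=0.0°: (R−r)+L cos θ1 = 0.2488;  O1 = (0.2488, 0.0000, -0.0983)
φ2=120.0°: virtual centre (-0.1480, 0.2563, 0.0311), radius l
φ3=240.0°: virtual centre (-0.1498, -0.2594, -0.0105), radius l
subtract pairs → two planes through P
plane₁₂: -0.7936x+0.5125y+0.2587z = 0.0169
Cramer: x(z) = -0.0221+0.2734z;  y(z) = -0.0012-0.0815z
quadratic in z: (1.0814)z²+(0.0486)z+(-0.0465)=0, √Δ=0.4512 → z ∈ {-0.2311, 0.1861}; z = -0.2311 (taking z<0)
x = -0.0853, y = 0.0176

(-0.0853, 0.0176, -0.2311)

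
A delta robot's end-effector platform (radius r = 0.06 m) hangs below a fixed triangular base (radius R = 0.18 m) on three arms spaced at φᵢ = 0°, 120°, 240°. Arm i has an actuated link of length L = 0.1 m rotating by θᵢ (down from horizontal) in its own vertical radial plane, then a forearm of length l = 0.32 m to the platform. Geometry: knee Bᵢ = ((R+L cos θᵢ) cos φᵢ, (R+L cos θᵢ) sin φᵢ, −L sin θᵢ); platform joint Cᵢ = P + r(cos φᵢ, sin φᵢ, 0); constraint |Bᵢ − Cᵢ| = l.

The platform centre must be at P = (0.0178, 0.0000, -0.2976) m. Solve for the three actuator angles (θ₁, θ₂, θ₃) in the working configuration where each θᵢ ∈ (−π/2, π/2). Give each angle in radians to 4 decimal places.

θ₁ = 0.4360, θ₂ = 0.6108, θ₃ = 0.6108

rotate P by −φ1: (0.0178, 0.0000, -0.2976)
  e−x'=0.1022;  (l²−L²−(e−x')²−y'²−z²)/2L = -0.0331
  θ1 = atan2(B,A) + arccos(C/0.3147) = 0.4360
rotate P by −φ2: (-0.0089, -0.0154, -0.2976)
  e−x'=0.1289;  (l²−L²−(e−x')²−y'²−z²)/2L = -0.0651
  γ=atan2(-0.2976,0.1289)=-1.1621;  ψ=arccos(-0.2007)=1.7729;  θ2=γ+ψ≈0.6108
rotate P by −φ3: (-0.0089, 0.0154, -0.2976)
  A cos θ + B sin θ = C:  0.1289·cos θ + -0.2976·sin θ = -0.0651
  θ3 = atan2(B,A) + arccos(C/0.3243) = 0.6108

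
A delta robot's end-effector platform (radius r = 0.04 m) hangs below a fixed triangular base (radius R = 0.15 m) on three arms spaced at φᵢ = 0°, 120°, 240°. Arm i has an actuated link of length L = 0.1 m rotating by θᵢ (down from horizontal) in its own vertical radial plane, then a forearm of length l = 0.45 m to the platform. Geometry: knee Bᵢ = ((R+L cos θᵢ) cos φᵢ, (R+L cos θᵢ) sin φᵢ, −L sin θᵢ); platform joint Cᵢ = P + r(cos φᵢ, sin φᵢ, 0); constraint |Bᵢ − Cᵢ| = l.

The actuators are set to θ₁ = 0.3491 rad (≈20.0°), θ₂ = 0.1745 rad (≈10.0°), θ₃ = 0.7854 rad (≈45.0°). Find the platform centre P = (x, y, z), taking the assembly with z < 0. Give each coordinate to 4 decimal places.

(0.0209, 0.0792, -0.4376)

arm 1 at φ=0.0°: e+L cos θ1 = 0.2040;  S1 = (0.2040, 0.0000, -0.0342)
φ2=120.0°: virtual centre (-0.1042, 0.1806, -0.0174), radius l
S3 = (0.1807·cos240.0°, 0.1807·sin240.0°, -0.0707) = (-0.0904, -0.1565, -0.0707)
subtract pairs → two planes through P
linear system: -0.6164x+0.3611y = 0.0010−0.0337z; -0.5886x+-0.3130y = -0.0051−-0.0730z
Cramer: x(z) = 0.0038-0.0390z;  y(z) = 0.0092-0.1599z
sphere 1 gives Az²+Bz+C=0 with A=1.0271, B=0.0811, C=-0.1612;  B²−4AC=0.6687;  roots -0.4376, 0.3586;  negative root z = -0.4376
x = 0.0209, y = 0.0792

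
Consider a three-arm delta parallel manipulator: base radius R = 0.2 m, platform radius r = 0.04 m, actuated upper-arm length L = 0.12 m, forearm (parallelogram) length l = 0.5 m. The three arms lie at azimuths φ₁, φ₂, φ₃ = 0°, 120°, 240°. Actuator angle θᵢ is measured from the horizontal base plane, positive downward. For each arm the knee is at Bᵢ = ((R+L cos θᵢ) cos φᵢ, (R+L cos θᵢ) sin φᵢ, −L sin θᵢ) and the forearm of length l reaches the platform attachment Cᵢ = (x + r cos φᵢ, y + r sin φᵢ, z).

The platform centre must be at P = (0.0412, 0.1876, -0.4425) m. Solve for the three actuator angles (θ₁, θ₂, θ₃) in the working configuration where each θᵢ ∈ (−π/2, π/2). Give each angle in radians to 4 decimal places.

θ₁ = 0.3489, θ₂ = -0.1743, θ₃ = 1.3091

φ1=0.0° → target in arm frame (0.0412, 0.1876)
  e−x'=0.1188;  (l²−L²−(e−x')²−y'²−z²)/2L = -0.0396
  √(A²+B²)=0.4582;  θ1 = -1.3085+1.6574 ≈ 0.3489
rotate P by −φ2: (0.1419, -0.1295, -0.4425)
  A=0.0181, B=-0.4425, C=(l²−L²−A²−y'²−z²)/(2L)=0.0946
  √(A²+B²)=0.4429;  θ2 = -1.5298+1.3556 ≈ -0.1743
rotate P by −φ3: (-0.1831, -0.0581, -0.4425)
  A=0.3431, B=-0.4425, C=(l²−L²−A²−y'²−z²)/(2L)=-0.3387
  θ3 = atan2(B,A) + arccos(C/0.5599) = 1.3091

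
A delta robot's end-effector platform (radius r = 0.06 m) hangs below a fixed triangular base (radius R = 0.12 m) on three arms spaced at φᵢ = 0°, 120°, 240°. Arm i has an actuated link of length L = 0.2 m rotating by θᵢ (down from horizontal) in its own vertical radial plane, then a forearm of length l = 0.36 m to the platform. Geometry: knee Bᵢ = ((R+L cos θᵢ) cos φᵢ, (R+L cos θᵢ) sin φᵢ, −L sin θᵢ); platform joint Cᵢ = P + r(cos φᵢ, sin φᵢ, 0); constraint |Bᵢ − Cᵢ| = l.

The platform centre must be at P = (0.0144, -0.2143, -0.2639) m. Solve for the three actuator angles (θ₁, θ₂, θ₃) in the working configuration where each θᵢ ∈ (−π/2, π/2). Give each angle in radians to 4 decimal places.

θ₁ = 0.4360, θ₂ = 1.1343, θ₃ = -0.3493

rotate P by −φ1: (0.0144, -0.2143, -0.2639)
  A cos θ + B sin θ = C:  0.0456·cos θ + -0.2639·sin θ = -0.0701
  √(A²+B²)=0.2678;  θ1 = -1.3997+1.8357 ≈ 0.4360
φ2=120.0° → target in arm frame (-0.1928, 0.0947)
  A cos θ + B sin θ = C:  0.2528·cos θ + -0.2639·sin θ = -0.1323
  √(A²+B²)=0.3654;  θ2 = -0.8069+1.9412 ≈ 1.1343
rotate P by −φ3: (0.1784, 0.1196, -0.2639)
  A=-0.1184, B=-0.2639, C=(l²−L²−A²−y'²−z²)/(2L)=-0.0209
  θ3 = atan2(B,A) + arccos(C/0.2892) = -0.3493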